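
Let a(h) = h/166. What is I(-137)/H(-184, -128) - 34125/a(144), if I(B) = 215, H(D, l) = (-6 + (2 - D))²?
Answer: -254913707/6480 ≈ -39339.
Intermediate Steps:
H(D, l) = (-4 - D)²
a(h) = h/166 (a(h) = h*(1/166) = h/166)
I(-137)/H(-184, -128) - 34125/a(144) = 215/((4 - 184)²) - 34125/((1/166)*144) = 215/((-180)²) - 34125/72/83 = 215/32400 - 34125*83/72 = 215*(1/32400) - 944125/24 = 43/6480 - 944125/24 = -254913707/6480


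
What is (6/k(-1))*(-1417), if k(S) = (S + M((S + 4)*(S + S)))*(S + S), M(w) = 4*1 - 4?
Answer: -4251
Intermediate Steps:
M(w) = 0 (M(w) = 4 - 4 = 0)
k(S) = 2*S² (k(S) = (S + 0)*(S + S) = S*(2*S) = 2*S²)
(6/k(-1))*(-1417) = (6/((2*(-1)²)))*(-1417) = (6/((2*1)))*(-1417) = (6/2)*(-1417) = (6*(½))*(-1417) = 3*(-1417) = -4251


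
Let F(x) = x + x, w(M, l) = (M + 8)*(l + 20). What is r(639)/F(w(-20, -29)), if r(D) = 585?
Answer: 65/24 ≈ 2.7083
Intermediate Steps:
w(M, l) = (8 + M)*(20 + l)
F(x) = 2*x
r(639)/F(w(-20, -29)) = 585/((2*(160 + 8*(-29) + 20*(-20) - 20*(-29)))) = 585/((2*(160 - 232 - 400 + 580))) = 585/((2*108)) = 585/216 = 585*(1/216) = 65/24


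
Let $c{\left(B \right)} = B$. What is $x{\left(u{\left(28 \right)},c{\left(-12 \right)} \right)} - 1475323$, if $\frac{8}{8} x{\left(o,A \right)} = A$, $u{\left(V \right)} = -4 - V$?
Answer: $-1475335$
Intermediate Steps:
$x{\left(o,A \right)} = A$
$x{\left(u{\left(28 \right)},c{\left(-12 \right)} \right)} - 1475323 = -12 - 1475323 = -1475335$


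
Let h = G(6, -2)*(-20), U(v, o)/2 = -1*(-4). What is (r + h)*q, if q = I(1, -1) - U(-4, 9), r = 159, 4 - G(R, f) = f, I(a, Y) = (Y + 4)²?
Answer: 39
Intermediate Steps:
I(a, Y) = (4 + Y)²
G(R, f) = 4 - f
U(v, o) = 8 (U(v, o) = 2*(-1*(-4)) = 2*4 = 8)
q = 1 (q = (4 - 1)² - 1*8 = 3² - 8 = 9 - 8 = 1)
h = -120 (h = (4 - 1*(-2))*(-20) = (4 + 2)*(-20) = 6*(-20) = -120)
(r + h)*q = (159 - 120)*1 = 39*1 = 39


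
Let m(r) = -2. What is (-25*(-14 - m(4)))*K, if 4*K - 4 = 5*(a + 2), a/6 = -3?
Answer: -5700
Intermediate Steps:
a = -18 (a = 6*(-3) = -18)
K = -19 (K = 1 + (5*(-18 + 2))/4 = 1 + (5*(-16))/4 = 1 + (¼)*(-80) = 1 - 20 = -19)
(-25*(-14 - m(4)))*K = -25*(-14 - 1*(-2))*(-19) = -25*(-14 + 2)*(-19) = -25*(-12)*(-19) = 300*(-19) = -5700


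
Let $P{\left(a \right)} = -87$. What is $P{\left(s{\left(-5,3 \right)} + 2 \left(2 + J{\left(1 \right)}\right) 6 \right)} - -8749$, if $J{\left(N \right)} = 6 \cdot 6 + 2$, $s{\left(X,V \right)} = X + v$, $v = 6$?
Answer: $8662$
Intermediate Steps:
$s{\left(X,V \right)} = 6 + X$ ($s{\left(X,V \right)} = X + 6 = 6 + X$)
$J{\left(N \right)} = 38$ ($J{\left(N \right)} = 36 + 2 = 38$)
$P{\left(s{\left(-5,3 \right)} + 2 \left(2 + J{\left(1 \right)}\right) 6 \right)} - -8749 = -87 - -8749 = -87 + 8749 = 8662$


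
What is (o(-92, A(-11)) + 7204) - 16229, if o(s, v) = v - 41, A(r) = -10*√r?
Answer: -9066 - 10*I*√11 ≈ -9066.0 - 33.166*I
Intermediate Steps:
o(s, v) = -41 + v
(o(-92, A(-11)) + 7204) - 16229 = ((-41 - 10*I*√11) + 7204) - 16229 = (7163 - 10*I*√11) - 16229 = -9066 - 10*I*√11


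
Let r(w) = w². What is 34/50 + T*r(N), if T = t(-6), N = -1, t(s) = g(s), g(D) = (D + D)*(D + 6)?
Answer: 17/25 ≈ 0.68000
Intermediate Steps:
g(D) = 2*D*(6 + D) (g(D) = (2*D)*(6 + D) = 2*D*(6 + D))
t(s) = 2*s*(6 + s)
T = 0 (T = 2*(-6)*(6 - 6) = 2*(-6)*0 = 0)
34/50 + T*r(N) = 34/50 + 0*(-1)² = 34*(1/50) + 0*1 = 17/25 + 0 = 17/25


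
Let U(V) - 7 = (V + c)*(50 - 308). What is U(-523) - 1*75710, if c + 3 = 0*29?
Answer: 60005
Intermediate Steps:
c = -3 (c = -3 + 0*29 = -3 + 0 = -3)
U(V) = 781 - 258*V (U(V) = 7 + (V - 3)*(50 - 308) = 7 + (-3 + V)*(-258) = 7 + (774 - 258*V) = 781 - 258*V)
U(-523) - 1*75710 = (781 - 258*(-523)) - 1*75710 = (781 + 134934) - 75710 = 135715 - 75710 = 60005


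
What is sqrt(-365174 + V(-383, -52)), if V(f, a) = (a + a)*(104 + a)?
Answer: I*sqrt(370582) ≈ 608.75*I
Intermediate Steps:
V(f, a) = 2*a*(104 + a) (V(f, a) = (2*a)*(104 + a) = 2*a*(104 + a))
sqrt(-365174 + V(-383, -52)) = sqrt(-365174 + 2*(-52)*(104 - 52)) = sqrt(-365174 + 2*(-52)*52) = sqrt(-365174 - 5408) = sqrt(-370582) = I*sqrt(370582)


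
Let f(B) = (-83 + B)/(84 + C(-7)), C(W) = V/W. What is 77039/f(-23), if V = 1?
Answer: -45221893/742 ≈ -60946.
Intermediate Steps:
C(W) = 1/W
f(B) = -581/587 + 7*B/587 (f(B) = (-83 + B)/(84 + 1/(-7)) = (-83 + B)/(84 - ⅐) = (-83 + B)/(587/7) = (-83 + B)*(7/587) = -581/587 + 7*B/587)
77039/f(-23) = 77039/(-581/587 + (7/587)*(-23)) = 77039/(-581/587 - 161/587) = 77039/(-742/587) = 77039*(-587/742) = -45221893/742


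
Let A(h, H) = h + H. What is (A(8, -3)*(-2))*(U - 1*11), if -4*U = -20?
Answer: 60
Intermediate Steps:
U = 5 (U = -¼*(-20) = 5)
A(h, H) = H + h
(A(8, -3)*(-2))*(U - 1*11) = ((-3 + 8)*(-2))*(5 - 1*11) = (5*(-2))*(5 - 11) = -10*(-6) = 60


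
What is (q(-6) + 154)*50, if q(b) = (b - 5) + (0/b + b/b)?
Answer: 7200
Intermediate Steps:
q(b) = -4 + b (q(b) = (-5 + b) + (0 + 1) = (-5 + b) + 1 = -4 + b)
(q(-6) + 154)*50 = ((-4 - 6) + 154)*50 = (-10 + 154)*50 = 144*50 = 7200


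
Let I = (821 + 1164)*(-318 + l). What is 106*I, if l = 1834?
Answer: 318981560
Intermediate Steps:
I = 3009260 (I = (821 + 1164)*(-318 + 1834) = 1985*1516 = 3009260)
106*I = 106*3009260 = 318981560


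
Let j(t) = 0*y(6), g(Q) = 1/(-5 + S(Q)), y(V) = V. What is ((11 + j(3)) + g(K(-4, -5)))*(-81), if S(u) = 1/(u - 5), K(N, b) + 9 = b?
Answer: -27999/32 ≈ -874.97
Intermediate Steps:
K(N, b) = -9 + b
S(u) = 1/(-5 + u)
g(Q) = 1/(-5 + 1/(-5 + Q))
j(t) = 0 (j(t) = 0*6 = 0)
((11 + j(3)) + g(K(-4, -5)))*(-81) = ((11 + 0) + (5 - (-9 - 5))/(-26 + 5*(-9 - 5)))*(-81) = (11 + (5 - 1*(-14))/(-26 + 5*(-14)))*(-81) = (11 + (5 + 14)/(-26 - 70))*(-81) = (11 + 19/(-96))*(-81) = (11 - 1/96*19)*(-81) = (11 - 19/96)*(-81) = (1037/96)*(-81) = -27999/32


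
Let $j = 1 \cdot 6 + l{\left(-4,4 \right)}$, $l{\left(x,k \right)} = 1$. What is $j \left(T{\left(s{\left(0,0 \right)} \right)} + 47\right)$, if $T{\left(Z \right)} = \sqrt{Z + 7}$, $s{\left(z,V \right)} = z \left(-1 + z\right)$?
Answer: $329 + 7 \sqrt{7} \approx 347.52$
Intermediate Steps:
$j = 7$ ($j = 1 \cdot 6 + 1 = 6 + 1 = 7$)
$T{\left(Z \right)} = \sqrt{7 + Z}$
$j \left(T{\left(s{\left(0,0 \right)} \right)} + 47\right) = 7 \left(\sqrt{7 + 0 \left(-1 + 0\right)} + 47\right) = 7 \left(\sqrt{7 + 0 \left(-1\right)} + 47\right) = 7 \left(\sqrt{7 + 0} + 47\right) = 7 \left(\sqrt{7} + 47\right) = 7 \left(47 + \sqrt{7}\right) = 329 + 7 \sqrt{7}$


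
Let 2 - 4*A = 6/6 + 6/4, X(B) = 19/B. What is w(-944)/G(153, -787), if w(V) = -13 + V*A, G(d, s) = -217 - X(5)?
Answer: -175/368 ≈ -0.47554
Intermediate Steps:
A = -1/8 (A = 1/2 - (6/6 + 6/4)/4 = 1/2 - (6*(1/6) + 6*(1/4))/4 = 1/2 - (1 + 3/2)/4 = 1/2 - 1/4*5/2 = 1/2 - 5/8 = -1/8 ≈ -0.12500)
G(d, s) = -1104/5 (G(d, s) = -217 - 19/5 = -1104/5)
w(V) = -13 - V/8 (w(V) = -13 + V*(-1/8) = -13 - V/8)
w(-944)/G(153, -787) = (-13 - 1/8*(-944))/(-1104/5) = (-13 + 118)*(-5/1104) = 105*(-5/1104) = -175/368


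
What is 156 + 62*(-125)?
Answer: -7594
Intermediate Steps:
156 + 62*(-125) = 156 - 7750 = -7594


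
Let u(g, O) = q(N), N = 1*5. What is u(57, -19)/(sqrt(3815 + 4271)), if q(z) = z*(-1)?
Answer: -5*sqrt(8086)/8086 ≈ -0.055604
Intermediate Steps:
N = 5
q(z) = -z
u(g, O) = -5 (u(g, O) = -1*5 = -5)
u(57, -19)/(sqrt(3815 + 4271)) = -5/sqrt(3815 + 4271) = -5*sqrt(8086)/8086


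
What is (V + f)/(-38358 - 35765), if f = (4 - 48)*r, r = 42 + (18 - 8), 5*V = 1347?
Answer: 10093/370615 ≈ 0.027233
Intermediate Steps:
V = 1347/5 (V = (⅕)*1347 = 1347/5 ≈ 269.40)
r = 52 (r = 42 + 10 = 52)
f = -2288 (f = (4 - 48)*52 = -44*52 = -2288)
(V + f)/(-38358 - 35765) = (1347/5 - 2288)/(-38358 - 35765) = -10093/5/(-74123) = -10093/5*(-1/74123) = 10093/370615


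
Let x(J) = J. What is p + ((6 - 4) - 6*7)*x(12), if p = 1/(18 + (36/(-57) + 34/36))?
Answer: -3005898/6263 ≈ -479.95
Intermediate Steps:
p = 342/6263 (p = 1/(18 + (36*(-1/57) + 34*(1/36))) = 1/(18 + (-12/19 + 17/18)) = 1/(18 + 107/342) = 1/(6263/342) = 342/6263 ≈ 0.054606)
p + ((6 - 4) - 6*7)*x(12) = 342/6263 + ((6 - 4) - 6*7)*12 = 342/6263 + (2 - 42)*12 = 342/6263 - 40*12 = 342/6263 - 480 = -3005898/6263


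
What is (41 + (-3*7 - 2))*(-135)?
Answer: -2430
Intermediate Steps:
(41 + (-3*7 - 2))*(-135) = (41 + (-21 - 2))*(-135) = (41 - 23)*(-135) = 18*(-135) = -2430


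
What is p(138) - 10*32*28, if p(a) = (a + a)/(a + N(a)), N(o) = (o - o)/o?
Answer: -8958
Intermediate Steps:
N(o) = 0 (N(o) = 0/o = 0)
p(a) = 2 (p(a) = (a + a)/(a + 0) = (2*a)/a = 2)
p(138) - 10*32*28 = 2 - 10*32*28 = 2 - 320*28 = 2 - 8960 = -8958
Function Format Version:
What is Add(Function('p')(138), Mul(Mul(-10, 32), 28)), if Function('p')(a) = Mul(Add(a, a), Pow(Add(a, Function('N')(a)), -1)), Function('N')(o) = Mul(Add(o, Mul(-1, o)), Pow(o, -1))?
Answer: -8958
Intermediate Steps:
Function('N')(o) = 0 (Function('N')(o) = Mul(0, Pow(o, -1)) = 0)
Function('p')(a) = 2 (Function('p')(a) = Mul(Add(a, a), Pow(Add(a, 0), -1)) = Mul(Mul(2, a), Pow(a, -1)) = 2)
Add(Function('p')(138), Mul(Mul(-10, 32), 28)) = Add(2, Mul(Mul(-10, 32), 28)) = Add(2, Mul(-320, 28)) = Add(2, -8960) = -8958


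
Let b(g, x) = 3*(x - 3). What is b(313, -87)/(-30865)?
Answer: 54/6173 ≈ 0.0087478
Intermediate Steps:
b(g, x) = -9 + 3*x (b(g, x) = 3*(-3 + x) = -9 + 3*x)
b(313, -87)/(-30865) = (-9 + 3*(-87))/(-30865) = (-9 - 261)*(-1/30865) = -270*(-1/30865) = 54/6173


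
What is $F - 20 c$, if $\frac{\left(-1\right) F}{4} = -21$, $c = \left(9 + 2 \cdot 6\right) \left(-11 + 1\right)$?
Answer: $4284$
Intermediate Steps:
$c = -210$ ($c = \left(9 + 12\right) \left(-10\right) = 21 \left(-10\right) = -210$)
$F = 84$ ($F = \left(-4\right) \left(-21\right) = 84$)
$F - 20 c = 84 - -4200 = 84 + 4200 = 4284$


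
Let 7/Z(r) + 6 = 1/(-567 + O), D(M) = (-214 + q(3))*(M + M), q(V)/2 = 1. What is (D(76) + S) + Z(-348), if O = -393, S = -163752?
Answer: -161289208/823 ≈ -1.9598e+5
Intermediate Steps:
q(V) = 2 (q(V) = 2*1 = 2)
D(M) = -424*M (D(M) = (-214 + 2)*(M + M) = -424*M)
Z(r) = -960/823 (Z(r) = 7/(-6 + 1/(-567 - 393)) = 7/(-6 + 1/(-960)) = 7/(-6 - 1/960) = 7/(-5761/960) = 7*(-960/5761) = -960/823)
(D(76) + S) + Z(-348) = (-424*76 - 163752) - 960/823 = (-32224 - 163752) - 960/823 = -195976 - 960/823 = -161289208/823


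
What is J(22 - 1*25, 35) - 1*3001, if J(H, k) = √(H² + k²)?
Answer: -3001 + √1234 ≈ -2965.9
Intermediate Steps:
J(22 - 1*25, 35) - 1*3001 = √((22 - 1*25)² + 35²) - 1*3001 = √((22 - 25)² + 1225) - 3001 = √((-3)² + 1225) - 3001 = √(9 + 1225) - 3001 = √1234 - 3001 = -3001 + √1234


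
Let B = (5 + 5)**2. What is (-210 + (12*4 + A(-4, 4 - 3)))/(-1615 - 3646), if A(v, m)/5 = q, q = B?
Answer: -338/5261 ≈ -0.064246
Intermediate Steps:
B = 100 (B = 10**2 = 100)
q = 100
A(v, m) = 500 (A(v, m) = 5*100 = 500)
(-210 + (12*4 + A(-4, 4 - 3)))/(-1615 - 3646) = (-210 + (12*4 + 500))/(-1615 - 3646) = (-210 + (48 + 500))/(-5261) = (-210 + 548)*(-1/5261) = 338*(-1/5261) = -338/5261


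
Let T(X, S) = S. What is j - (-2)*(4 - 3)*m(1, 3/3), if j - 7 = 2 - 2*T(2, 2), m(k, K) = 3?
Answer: 11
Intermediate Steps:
j = 5 (j = 7 + (2 - 2*2) = 7 + (2 - 4) = 7 - 2 = 5)
j - (-2)*(4 - 3)*m(1, 3/3) = 5 - (-2)*(4 - 3)*3 = 5 - (-2)*1*3 = 5 - (-2)*3 = 5 - 1*(-6) = 5 + 6 = 11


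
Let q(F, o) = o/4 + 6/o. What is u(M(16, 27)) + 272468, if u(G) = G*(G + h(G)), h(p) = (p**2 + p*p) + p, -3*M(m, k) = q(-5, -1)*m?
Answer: 9416636/27 ≈ 3.4876e+5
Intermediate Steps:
q(F, o) = 6/o + o/4 (q(F, o) = o*(1/4) + 6/o = o/4 + 6/o = 6/o + o/4)
M(m, k) = 25*m/12 (M(m, k) = -(6/(-1) + (1/4)*(-1))*m/3 = -(6*(-1) - 1/4)*m/3 = -(-6 - 1/4)*m/3 = -(-25)*m/12 = 25*m/12)
h(p) = p + 2*p**2 (h(p) = (p**2 + p**2) + p = 2*p**2 + p = p + 2*p**2)
u(G) = G*(G + G*(1 + 2*G))
u(M(16, 27)) + 272468 = 2*((25/12)*16)**2*(1 + (25/12)*16) + 272468 = 2*(100/3)**2*(1 + 100/3) + 272468 = 2*(10000/9)*(103/3) + 272468 = 2060000/27 + 272468 = 9416636/27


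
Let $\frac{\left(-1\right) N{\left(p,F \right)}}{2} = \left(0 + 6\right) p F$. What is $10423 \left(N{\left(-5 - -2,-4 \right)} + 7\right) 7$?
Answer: $-9995657$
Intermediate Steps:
$N{\left(p,F \right)} = - 12 F p$ ($N{\left(p,F \right)} = - 2 \left(0 + 6\right) p F = - 2 \cdot 6 F p = - 12 F p$)
$10423 \left(N{\left(-5 - -2,-4 \right)} + 7\right) 7 = 10423 \left(\left(-12\right) \left(-4\right) \left(-5 - -2\right) + 7\right) 7 = 10423 \left(\left(-12\right) \left(-4\right) \left(-5 + 2\right) + 7\right) 7 = 10423 \left(\left(-12\right) \left(-4\right) \left(-3\right) + 7\right) 7 = 10423 \left(-144 + 7\right) 7 = 10423 \left(\left(-137\right) 7\right) = 10423 \left(-959\right) = -9995657$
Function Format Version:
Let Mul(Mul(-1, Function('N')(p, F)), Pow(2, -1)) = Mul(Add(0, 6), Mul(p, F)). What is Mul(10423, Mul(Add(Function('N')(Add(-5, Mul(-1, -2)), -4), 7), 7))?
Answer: -9995657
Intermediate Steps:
Function('N')(p, F) = Mul(-12, F, p) (Function('N')(p, F) = Mul(-2, Mul(Add(0, 6), Mul(p, F))) = Mul(-2, Mul(6, Mul(F, p))) = Mul(-2, Mul(6, F, p)) = Mul(-12, F, p))
Mul(10423, Mul(Add(Function('N')(Add(-5, Mul(-1, -2)), -4), 7), 7)) = Mul(10423, Mul(Add(Mul(-12, -4, Add(-5, Mul(-1, -2))), 7), 7)) = Mul(10423, Mul(Add(Mul(-12, -4, Add(-5, 2)), 7), 7)) = Mul(10423, Mul(Add(Mul(-12, -4, -3), 7), 7)) = Mul(10423, Mul(Add(-144, 7), 7)) = Mul(10423, Mul(-137, 7)) = Mul(10423, -959) = -9995657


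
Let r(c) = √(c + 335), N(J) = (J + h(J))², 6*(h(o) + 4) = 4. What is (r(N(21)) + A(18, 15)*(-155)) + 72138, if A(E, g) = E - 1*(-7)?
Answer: 68263 + 8*√91/3 ≈ 68289.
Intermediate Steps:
h(o) = -10/3 (h(o) = -4 + (⅙)*4 = -4 + ⅔ = -10/3)
A(E, g) = 7 + E (A(E, g) = E + 7 = 7 + E)
N(J) = (-10/3 + J)² (N(J) = (J - 10/3)² = (-10/3 + J)²)
r(c) = √(335 + c)
(r(N(21)) + A(18, 15)*(-155)) + 72138 = (√(335 + (-10 + 3*21)²/9) + (7 + 18)*(-155)) + 72138 = (√(335 + (-10 + 63)²/9) + 25*(-155)) + 72138 = (√(335 + (⅑)*53²) - 3875) + 72138 = (√(335 + (⅑)*2809) - 3875) + 72138 = (√(335 + 2809/9) - 3875) + 72138 = (√(5824/9) - 3875) + 72138 = (8*√91/3 - 3875) + 72138 = (-3875 + 8*√91/3) + 72138 = 68263 + 8*√91/3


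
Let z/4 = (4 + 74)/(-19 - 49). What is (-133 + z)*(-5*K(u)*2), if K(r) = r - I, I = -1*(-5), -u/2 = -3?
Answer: 23390/17 ≈ 1375.9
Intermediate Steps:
u = 6 (u = -2*(-3) = 6)
I = 5
z = -78/17 (z = 4*((4 + 74)/(-19 - 49)) = 4*(78/(-68)) = 4*(78*(-1/68)) = 4*(-39/34) = -78/17 ≈ -4.5882)
K(r) = -5 + r (K(r) = r - 1*5 = r - 5 = -5 + r)
(-133 + z)*(-5*K(u)*2) = (-133 - 78/17)*(-5*(-5 + 6)*2) = -2339*(-5*1)*2/17 = -(-11695)*2/17 = -2339/17*(-10) = 23390/17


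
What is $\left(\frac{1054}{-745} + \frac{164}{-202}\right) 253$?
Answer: $- \frac{42388632}{75245} \approx -563.34$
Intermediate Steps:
$\left(\frac{1054}{-745} + \frac{164}{-202}\right) 253 = \left(1054 \left(- \frac{1}{745}\right) + 164 \left(- \frac{1}{202}\right)\right) 253 = \left(- \frac{1054}{745} - \frac{82}{101}\right) 253 = \left(- \frac{167544}{75245}\right) 253 = - \frac{42388632}{75245}$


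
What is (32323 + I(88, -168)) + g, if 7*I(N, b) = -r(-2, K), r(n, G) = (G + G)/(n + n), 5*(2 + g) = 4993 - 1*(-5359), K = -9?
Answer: 2407353/70 ≈ 34391.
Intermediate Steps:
g = 10342/5 (g = -2 + (4993 - 1*(-5359))/5 = -2 + (4993 + 5359)/5 = -2 + (⅕)*10352 = -2 + 10352/5 = 10342/5 ≈ 2068.4)
r(n, G) = G/n (r(n, G) = (2*G)/((2*n)) = (2*G)*(1/(2*n)) = G/n)
I(N, b) = -9/14 (I(N, b) = (-(-9)/(-2))/7 = (-(-9)*(-1)/2)/7 = (-1*9/2)/7 = (⅐)*(-9/2) = -9/14)
(32323 + I(88, -168)) + g = (32323 - 9/14) + 10342/5 = 452513/14 + 10342/5 = 2407353/70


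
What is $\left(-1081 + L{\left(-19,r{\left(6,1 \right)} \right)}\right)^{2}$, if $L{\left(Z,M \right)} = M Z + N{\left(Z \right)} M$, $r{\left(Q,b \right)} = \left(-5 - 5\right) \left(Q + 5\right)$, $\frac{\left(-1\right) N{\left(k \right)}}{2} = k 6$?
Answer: $579413041$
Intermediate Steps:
$N{\left(k \right)} = - 12 k$ ($N{\left(k \right)} = - 2 k 6 = - 2 \cdot 6 k = - 12 k$)
$r{\left(Q,b \right)} = -50 - 10 Q$ ($r{\left(Q,b \right)} = - 10 \left(5 + Q\right) = -50 - 10 Q$)
$L{\left(Z,M \right)} = - 11 M Z$ ($L{\left(Z,M \right)} = M Z + - 12 Z M = M Z - 12 M Z = - 11 M Z$)
$\left(-1081 + L{\left(-19,r{\left(6,1 \right)} \right)}\right)^{2} = \left(-1081 - 11 \left(-50 - 60\right) \left(-19\right)\right)^{2} = \left(-1081 - \left(-1210\right) \left(-19\right)\right)^{2} = \left(-1081 - 22990\right)^{2} = \left(-24071\right)^{2} = 579413041$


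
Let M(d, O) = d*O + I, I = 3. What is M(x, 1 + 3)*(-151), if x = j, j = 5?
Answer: -3473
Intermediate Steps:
x = 5
M(d, O) = 3 + O*d (M(d, O) = d*O + 3 = O*d + 3 = 3 + O*d)
M(x, 1 + 3)*(-151) = (3 + (1 + 3)*5)*(-151) = (3 + 4*5)*(-151) = (3 + 20)*(-151) = 23*(-151) = -3473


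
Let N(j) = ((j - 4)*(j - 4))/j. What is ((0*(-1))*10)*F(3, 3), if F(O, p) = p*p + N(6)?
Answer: 0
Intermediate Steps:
N(j) = (-4 + j)²/j (N(j) = ((-4 + j)*(-4 + j))/j = (-4 + j)²/j)
F(O, p) = ⅔ + p² (F(O, p) = p*p + (-4 + 6)²/6 = p² + (⅙)*2² = p² + (⅙)*4 = p² + ⅔ = ⅔ + p²)
((0*(-1))*10)*F(3, 3) = ((0*(-1))*10)*(⅔ + 3²) = (0*10)*(⅔ + 9) = 0*(29/3) = 0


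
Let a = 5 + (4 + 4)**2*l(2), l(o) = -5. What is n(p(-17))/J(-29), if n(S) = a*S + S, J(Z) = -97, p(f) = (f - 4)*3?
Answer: -19782/97 ≈ -203.94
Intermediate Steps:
p(f) = -12 + 3*f (p(f) = (-4 + f)*3 = -12 + 3*f)
a = -315 (a = 5 + (4 + 4)**2*(-5) = 5 + 8**2*(-5) = 5 + 64*(-5) = 5 - 320 = -315)
n(S) = -314*S (n(S) = -315*S + S = -314*S)
n(p(-17))/J(-29) = -314*(-12 + 3*(-17))/(-97) = -314*(-12 - 51)*(-1/97) = -314*(-63)*(-1/97) = 19782*(-1/97) = -19782/97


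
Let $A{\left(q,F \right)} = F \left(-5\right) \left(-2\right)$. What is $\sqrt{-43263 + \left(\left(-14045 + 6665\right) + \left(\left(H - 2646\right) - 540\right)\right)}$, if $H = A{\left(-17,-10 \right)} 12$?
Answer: $i \sqrt{55029} \approx 234.58 i$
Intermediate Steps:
$A{\left(q,F \right)} = 10 F$ ($A{\left(q,F \right)} = - 5 F \left(-2\right) = 10 F$)
$H = -1200$ ($H = 10 \left(-10\right) 12 = \left(-100\right) 12 = -1200$)
$\sqrt{-43263 + \left(\left(-14045 + 6665\right) + \left(\left(H - 2646\right) - 540\right)\right)} = \sqrt{-43263 + \left(\left(-14045 + 6665\right) - 4386\right)} = \sqrt{-43263 - 11766} = \sqrt{-55029} = i \sqrt{55029}$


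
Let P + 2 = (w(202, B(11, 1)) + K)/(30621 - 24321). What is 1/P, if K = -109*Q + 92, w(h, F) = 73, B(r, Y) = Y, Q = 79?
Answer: -3150/10523 ≈ -0.29934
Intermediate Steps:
K = -8519 (K = -109*79 + 92 = -8611 + 92 = -8519)
P = -10523/3150 (P = -2 + (73 - 8519)/(30621 - 24321) = -2 - 8446/6300 = -2 - 8446*1/6300 = -2 - 4223/3150 = -10523/3150 ≈ -3.3406)
1/P = 1/(-10523/3150) = -3150/10523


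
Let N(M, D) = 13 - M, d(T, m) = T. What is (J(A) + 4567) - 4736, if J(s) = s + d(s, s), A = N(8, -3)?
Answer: -159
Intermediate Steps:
A = 5 (A = 13 - 1*8 = 13 - 8 = 5)
J(s) = 2*s (J(s) = s + s = 2*s)
(J(A) + 4567) - 4736 = (2*5 + 4567) - 4736 = (10 + 4567) - 4736 = 4577 - 4736 = -159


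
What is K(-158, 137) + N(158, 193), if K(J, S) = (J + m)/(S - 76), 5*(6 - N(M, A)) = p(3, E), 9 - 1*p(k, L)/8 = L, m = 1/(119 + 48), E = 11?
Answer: 336677/50935 ≈ 6.6099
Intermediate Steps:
m = 1/167 ≈ 0.0059880
p(k, L) = 72 - 8*L
N(M, A) = 46/5 (N(M, A) = 6 - (72 - 8*11)/5 = 6 - (72 - 88)/5 = 6 - ⅕*(-16) = 6 + 16/5 = 46/5)
K(J, S) = (1/167 + J)/(-76 + S) (K(J, S) = (J + 1/167)/(S - 76) = (1/167 + J)/(-76 + S))
K(-158, 137) + N(158, 193) = (1/167 - 158)/(-76 + 137) + 46/5 = -26385/167/61 + 46/5 = (1/61)*(-26385/167) + 46/5 = -26385/10187 + 46/5 = 336677/50935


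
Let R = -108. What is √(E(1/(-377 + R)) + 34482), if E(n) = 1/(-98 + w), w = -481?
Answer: √11559779583/579 ≈ 185.69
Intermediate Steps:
E(n) = -1/579 (E(n) = 1/(-98 - 481) = 1/(-579) = -1/579)
√(E(1/(-377 + R)) + 34482) = √(-1/579 + 34482) = √(19965077/579) = √11559779583/579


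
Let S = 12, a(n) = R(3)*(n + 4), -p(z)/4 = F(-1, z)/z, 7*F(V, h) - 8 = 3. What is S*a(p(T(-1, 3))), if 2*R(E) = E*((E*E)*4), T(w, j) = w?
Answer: 46656/7 ≈ 6665.1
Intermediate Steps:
F(V, h) = 11/7 (F(V, h) = 8/7 + (⅐)*3 = 8/7 + 3/7 = 11/7)
p(z) = -44/(7*z)
R(E) = 2*E³ (R(E) = (E*((E*E)*4))/2 = (E*(E²*4))/2 = (E*(4*E²))/2 = (4*E³)/2 = 2*E³)
a(n) = 216 + 54*n (a(n) = (2*3³)*(n + 4) = (2*27)*(4 + n) = 54*(4 + n) = 216 + 54*n)
S*a(p(T(-1, 3))) = 12*(216 + 54*(-44/7/(-1))) = 12*(216 + 54*(-44/7*(-1))) = 12*(216 + 54*(44/7)) = 12*(216 + 2376/7) = 12*(3888/7) = 46656/7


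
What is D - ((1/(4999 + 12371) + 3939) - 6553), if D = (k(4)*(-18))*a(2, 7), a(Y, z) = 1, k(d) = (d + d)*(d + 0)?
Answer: 35400059/17370 ≈ 2038.0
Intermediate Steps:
k(d) = 2*d² (k(d) = (2*d)*d = 2*d²)
D = -576 (D = ((2*4²)*(-18))*1 = ((2*16)*(-18))*1 = (32*(-18))*1 = -576*1 = -576)
D - ((1/(4999 + 12371) + 3939) - 6553) = -576 - ((1/(4999 + 12371) + 3939) - 6553) = -576 - ((1/17370 + 3939) - 6553) = -576 - (68420431/17370 - 6553) = -576 - 1*(-45405179/17370) = -576 + 45405179/17370 = 35400059/17370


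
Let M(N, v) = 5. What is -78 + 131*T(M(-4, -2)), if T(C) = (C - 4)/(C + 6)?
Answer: -727/11 ≈ -66.091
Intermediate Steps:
T(C) = (-4 + C)/(6 + C)
-78 + 131*T(M(-4, -2)) = -78 + 131*((-4 + 5)/(6 + 5)) = -78 + 131*(1/11) = -78 + 131/11 = -727/11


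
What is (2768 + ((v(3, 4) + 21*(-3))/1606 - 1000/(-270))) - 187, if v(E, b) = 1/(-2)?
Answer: 224152415/86724 ≈ 2584.7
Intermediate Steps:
v(E, b) = -1/2 (v(E, b) = 1*(-1/2) = -1/2)
(2768 + ((v(3, 4) + 21*(-3))/1606 - 1000/(-270))) - 187 = (2768 + ((-1/2 + 21*(-3))/1606 - 1000/(-270))) - 187 = (2768 + ((-1/2 - 63)*(1/1606) - 1000*(-1/270))) - 187 = (2768 + (-127/2*1/1606 + 100/27)) - 187 = (2768 + (-127/3212 + 100/27)) - 187 = (2768 + 317771/86724) - 187 = 240369803/86724 - 187 = 224152415/86724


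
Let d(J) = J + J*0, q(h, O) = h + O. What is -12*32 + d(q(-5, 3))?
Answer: -386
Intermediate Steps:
q(h, O) = O + h
d(J) = J (d(J) = J + 0 = J)
-12*32 + d(q(-5, 3)) = -12*32 + (3 - 5) = -384 - 2 = -386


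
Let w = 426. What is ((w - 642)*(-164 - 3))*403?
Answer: 14537016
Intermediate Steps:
((w - 642)*(-164 - 3))*403 = ((426 - 642)*(-164 - 3))*403 = -216*(-167)*403 = 36072*403 = 14537016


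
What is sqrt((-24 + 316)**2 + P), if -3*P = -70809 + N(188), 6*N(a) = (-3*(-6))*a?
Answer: sqrt(108679) ≈ 329.67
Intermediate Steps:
N(a) = 3*a (N(a) = ((-3*(-6))*a)/6 = (18*a)/6 = 3*a)
P = 23415 (P = -(-70809 + 3*188)/3 = -(-70809 + 564)/3 = -1/3*(-70245) = 23415)
sqrt((-24 + 316)**2 + P) = sqrt((-24 + 316)**2 + 23415) = sqrt(292**2 + 23415) = sqrt(85264 + 23415) = sqrt(108679)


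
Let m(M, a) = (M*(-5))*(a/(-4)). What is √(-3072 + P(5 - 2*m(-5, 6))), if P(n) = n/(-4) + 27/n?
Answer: I*√1236665/20 ≈ 55.603*I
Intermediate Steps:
m(M, a) = 5*M*a/4 (m(M, a) = (-5*M)*(a*(-¼)) = (-5*M)*(-a/4) = 5*M*a/4)
P(n) = 27/n - n/4 (P(n) = n*(-¼) + 27/n = -n/4 + 27/n = 27/n - n/4)
√(-3072 + P(5 - 2*m(-5, 6))) = √(-3072 + (27/(5 - 5*(-5)*6/2) - (5 - 5*(-5)*6/2)/4)) = √(-3072 + (27/(5 - 2*(-75/2)) - (5 - 2*(-75/2))/4)) = √(-3072 + (27/(5 + 75) - (5 + 75)/4)) = √(-3072 + (27/80 - ¼*80)) = √(-3072 + (27*(1/80) - 20)) = √(-3072 + (27/80 - 20)) = √(-3072 - 1573/80) = √(-247333/80) = I*√1236665/20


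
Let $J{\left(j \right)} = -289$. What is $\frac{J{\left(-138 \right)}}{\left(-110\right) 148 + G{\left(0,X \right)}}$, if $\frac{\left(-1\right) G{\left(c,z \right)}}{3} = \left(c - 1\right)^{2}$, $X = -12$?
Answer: $\frac{289}{16283} \approx 0.017749$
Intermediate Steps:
$G{\left(c,z \right)} = - 3 \left(-1 + c\right)^{2}$ ($G{\left(c,z \right)} = - 3 \left(c - 1\right)^{2} = - 3 \left(-1 + c\right)^{2}$)
$\frac{J{\left(-138 \right)}}{\left(-110\right) 148 + G{\left(0,X \right)}} = - \frac{289}{\left(-110\right) 148 - 3 \left(-1 + 0\right)^{2}} = - \frac{289}{-16280 - 3 \left(-1\right)^{2}} = - \frac{289}{-16280 - 3} = - \frac{289}{-16283} = \left(-289\right) \left(- \frac{1}{16283}\right) = \frac{289}{16283}$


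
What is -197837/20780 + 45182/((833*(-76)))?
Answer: -177151931/17309740 ≈ -10.234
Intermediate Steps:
-197837/20780 + 45182/((833*(-76))) = -197837*1/20780 + 45182/(-63308) = -197837/20780 + 45182*(-1/63308) = -197837/20780 - 1189/1666 = -177151931/17309740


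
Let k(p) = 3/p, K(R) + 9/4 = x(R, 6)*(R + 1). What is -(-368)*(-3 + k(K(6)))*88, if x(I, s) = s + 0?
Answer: -5019520/53 ≈ -94708.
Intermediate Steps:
x(I, s) = s
K(R) = 15/4 + 6*R (K(R) = -9/4 + 6*(R + 1) = -9/4 + 6*(1 + R) = -9/4 + (6 + 6*R) = 15/4 + 6*R)
-(-368)*(-3 + k(K(6)))*88 = -(-368)*(-3 + 3/(15/4 + 6*6))*88 = -(-368)*(-3 + 3/(15/4 + 36))*88 = -(-368)*(-3 + 3/(159/4))*88 = -(-368)*(-3 + 3*(4/159))*88 = -(-368)*(-3 + 4/53)*88 = -(-368)*(-155)/53*88 = -23*2480/53*88 = -57040/53*88 = -5019520/53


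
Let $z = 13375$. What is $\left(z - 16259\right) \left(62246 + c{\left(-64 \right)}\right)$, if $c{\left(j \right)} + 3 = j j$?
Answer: $-191321676$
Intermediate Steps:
$c{\left(j \right)} = -3 + j^{2}$ ($c{\left(j \right)} = -3 + j j = -3 + j^{2}$)
$\left(z - 16259\right) \left(62246 + c{\left(-64 \right)}\right) = \left(13375 - 16259\right) \left(62246 - \left(3 - \left(-64\right)^{2}\right)\right) = - 2884 \left(62246 + \left(-3 + 4096\right)\right) = - 2884 \left(62246 + 4093\right) = \left(-2884\right) 66339 = -191321676$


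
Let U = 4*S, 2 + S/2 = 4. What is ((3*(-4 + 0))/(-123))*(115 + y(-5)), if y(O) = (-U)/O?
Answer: 2364/205 ≈ 11.532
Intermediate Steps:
S = 4 (S = -4 + 2*4 = -4 + 8 = 4)
U = 16 (U = 4*4 = 16)
y(O) = -16/O (y(O) = (-1*16)/O = -16/O)
((3*(-4 + 0))/(-123))*(115 + y(-5)) = ((3*(-4 + 0))/(-123))*(115 - 16/(-5)) = ((3*(-4))*(-1/123))*(115 - 16*(-⅕)) = (-12*(-1/123))*(115 + 16/5) = (4/41)*(591/5) = 2364/205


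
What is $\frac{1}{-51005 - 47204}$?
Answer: $- \frac{1}{98209} \approx -1.0182 \cdot 10^{-5}$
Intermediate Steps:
$\frac{1}{-51005 - 47204} = \frac{1}{-98209} = - \frac{1}{98209}$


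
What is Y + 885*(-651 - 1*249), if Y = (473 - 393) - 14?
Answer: -796434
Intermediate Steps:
Y = 66 (Y = 80 - 14 = 66)
Y + 885*(-651 - 1*249) = 66 + 885*(-651 - 1*249) = 66 + 885*(-651 - 249) = 66 + 885*(-900) = 66 - 796500 = -796434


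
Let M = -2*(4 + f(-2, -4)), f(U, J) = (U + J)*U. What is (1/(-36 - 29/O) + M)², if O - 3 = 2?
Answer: 44796249/43681 ≈ 1025.5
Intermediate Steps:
O = 5 (O = 3 + 2 = 5)
f(U, J) = U*(J + U) (f(U, J) = (J + U)*U = U*(J + U))
M = -32 (M = -2*(4 - 2*(-4 - 2)) = -2*(4 - 2*(-6)) = -2*(4 + 12) = -2*16 = -32)
(1/(-36 - 29/O) + M)² = (1/(-36 - 29/5) - 32)² = (1/(-209/5) - 32)² = (-5/209 - 32)² = (-6693/209)² = 44796249/43681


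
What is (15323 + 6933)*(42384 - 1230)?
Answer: 915923424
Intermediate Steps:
(15323 + 6933)*(42384 - 1230) = 22256*41154 = 915923424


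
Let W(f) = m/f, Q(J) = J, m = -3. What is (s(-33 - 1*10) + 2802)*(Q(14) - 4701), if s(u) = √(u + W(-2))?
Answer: -13132974 - 4687*I*√166/2 ≈ -1.3133e+7 - 30194.0*I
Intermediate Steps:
W(f) = -3/f
s(u) = √(3/2 + u) (s(u) = √(u - 3/(-2)) = √(u - 3*(-½)) = √(u + 3/2) = √(3/2 + u))
(s(-33 - 1*10) + 2802)*(Q(14) - 4701) = (√(6 + 4*(-33 - 1*10))/2 + 2802)*(14 - 4701) = (√(6 + 4*(-33 - 10))/2 + 2802)*(-4687) = (√(6 + 4*(-43))/2 + 2802)*(-4687) = (√(6 - 172)/2 + 2802)*(-4687) = (√(-166)/2 + 2802)*(-4687) = ((I*√166)/2 + 2802)*(-4687) = (I*√166/2 + 2802)*(-4687) = (2802 + I*√166/2)*(-4687) = -13132974 - 4687*I*√166/2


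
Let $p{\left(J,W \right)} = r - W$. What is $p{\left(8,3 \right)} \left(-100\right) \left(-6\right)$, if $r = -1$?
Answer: $-2400$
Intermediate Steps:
$p{\left(J,W \right)} = -1 - W$
$p{\left(8,3 \right)} \left(-100\right) \left(-6\right) = \left(-1 - 3\right) \left(-100\right) \left(-6\right) = \left(-4\right) \left(-100\right) \left(-6\right) = 400 \left(-6\right) = -2400$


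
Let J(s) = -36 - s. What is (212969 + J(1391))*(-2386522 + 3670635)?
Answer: 271643832246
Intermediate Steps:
(212969 + J(1391))*(-2386522 + 3670635) = (212969 + (-36 - 1*1391))*(-2386522 + 3670635) = (212969 + (-36 - 1391))*1284113 = (212969 - 1427)*1284113 = 211542*1284113 = 271643832246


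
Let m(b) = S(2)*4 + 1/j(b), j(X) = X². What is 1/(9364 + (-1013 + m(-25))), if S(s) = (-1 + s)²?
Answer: 625/5221876 ≈ 0.00011969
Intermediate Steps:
m(b) = 4 + b⁻² (m(b) = (-1 + 2)²*4 + 1/(b²) = 1²*4 + b⁻² = 1*4 + b⁻² = 4 + b⁻²)
1/(9364 + (-1013 + m(-25))) = 1/(9364 + (-1013 + (4 + (-25)⁻²))) = 1/(9364 + (-1013 + (4 + 1/625))) = 1/(9364 + (-1013 + 2501/625)) = 1/(9364 - 630624/625) = 1/(5221876/625) = 625/5221876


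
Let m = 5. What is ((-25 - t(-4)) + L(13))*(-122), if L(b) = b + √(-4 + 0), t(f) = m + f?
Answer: 1586 - 244*I ≈ 1586.0 - 244.0*I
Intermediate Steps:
t(f) = 5 + f
L(b) = b + 2*I (L(b) = b + √(-4) = b + 2*I)
((-25 - t(-4)) + L(13))*(-122) = ((-25 - (5 - 4)) + (13 + 2*I))*(-122) = ((-25 - 1*1) + (13 + 2*I))*(-122) = ((-25 - 1) + (13 + 2*I))*(-122) = (-26 + (13 + 2*I))*(-122) = (-13 + 2*I)*(-122) = 1586 - 244*I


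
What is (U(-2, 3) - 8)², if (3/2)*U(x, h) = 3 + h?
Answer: 16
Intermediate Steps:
U(x, h) = 2 + 2*h/3 (U(x, h) = 2*(3 + h)/3 = 2 + 2*h/3)
(U(-2, 3) - 8)² = ((2 + (⅔)*3) - 8)² = ((2 + 2) - 8)² = (4 - 8)² = (-4)² = 16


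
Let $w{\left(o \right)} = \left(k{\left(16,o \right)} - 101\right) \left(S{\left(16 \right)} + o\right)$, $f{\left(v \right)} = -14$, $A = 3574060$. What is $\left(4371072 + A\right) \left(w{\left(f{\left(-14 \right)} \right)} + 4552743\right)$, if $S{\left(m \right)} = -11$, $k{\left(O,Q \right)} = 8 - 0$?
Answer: $36190616528976$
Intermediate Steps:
$k{\left(O,Q \right)} = 8$ ($k{\left(O,Q \right)} = 8 + 0 = 8$)
$w{\left(o \right)} = 1023 - 93 o$ ($w{\left(o \right)} = \left(8 - 101\right) \left(-11 + o\right) = - 93 \left(-11 + o\right) = 1023 - 93 o$)
$\left(4371072 + A\right) \left(w{\left(f{\left(-14 \right)} \right)} + 4552743\right) = \left(4371072 + 3574060\right) \left(\left(1023 - -1302\right) + 4552743\right) = 7945132 \left(\left(1023 + 1302\right) + 4552743\right) = 7945132 \left(2325 + 4552743\right) = 7945132 \cdot 4555068 = 36190616528976$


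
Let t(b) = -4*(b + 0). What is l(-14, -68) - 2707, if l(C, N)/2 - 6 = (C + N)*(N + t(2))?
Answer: 9769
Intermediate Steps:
t(b) = -4*b
l(C, N) = 12 + 2*(-8 + N)*(C + N) (l(C, N) = 12 + 2*((C + N)*(N - 4*2)) = 12 + 2*((C + N)*(N - 8)) = 12 + 2*((C + N)*(-8 + N)) = 12 + 2*((-8 + N)*(C + N)) = 12 + 2*(-8 + N)*(C + N))
l(-14, -68) - 2707 = (12 - 16*(-14) - 16*(-68) + 2*(-68)² + 2*(-14)*(-68)) - 2707 = (12 + 224 + 1088 + 2*4624 + 1904) - 2707 = (12 + 224 + 1088 + 9248 + 1904) - 2707 = 12476 - 2707 = 9769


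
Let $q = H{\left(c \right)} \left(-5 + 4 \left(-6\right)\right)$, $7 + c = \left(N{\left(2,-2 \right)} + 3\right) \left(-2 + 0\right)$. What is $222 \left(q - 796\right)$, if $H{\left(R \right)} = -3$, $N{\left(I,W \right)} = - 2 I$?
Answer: $-157398$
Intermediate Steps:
$c = -5$ ($c = -7 + \left(\left(-2\right) 2 + 3\right) \left(-2 + 0\right) = -7 + \left(-4 + 3\right) \left(-2\right) = -7 - -2 = -7 + 2 = -5$)
$q = 87$ ($q = - 3 \left(-5 + 4 \left(-6\right)\right) = - 3 \left(-5 - 24\right) = \left(-3\right) \left(-29\right) = 87$)
$222 \left(q - 796\right) = 222 \left(87 - 796\right) = 222 \left(-709\right) = -157398$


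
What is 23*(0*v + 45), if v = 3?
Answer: 1035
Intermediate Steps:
23*(0*v + 45) = 23*(0*3 + 45) = 23*(0 + 45) = 23*45 = 1035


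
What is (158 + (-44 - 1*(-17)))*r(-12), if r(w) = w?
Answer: -1572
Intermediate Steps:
(158 + (-44 - 1*(-17)))*r(-12) = (158 + (-44 - 1*(-17)))*(-12) = (158 + (-44 + 17))*(-12) = (158 - 27)*(-12) = 131*(-12) = -1572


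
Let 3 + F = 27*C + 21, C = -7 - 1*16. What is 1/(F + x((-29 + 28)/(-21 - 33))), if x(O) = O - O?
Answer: -1/603 ≈ -0.0016584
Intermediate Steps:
C = -23 (C = -7 - 16 = -23)
x(O) = 0
F = -603 (F = -3 + (27*(-23) + 21) = -3 + (-621 + 21) = -3 - 600 = -603)
1/(F + x((-29 + 28)/(-21 - 33))) = 1/(-603 + 0) = 1/(-603) = -1/603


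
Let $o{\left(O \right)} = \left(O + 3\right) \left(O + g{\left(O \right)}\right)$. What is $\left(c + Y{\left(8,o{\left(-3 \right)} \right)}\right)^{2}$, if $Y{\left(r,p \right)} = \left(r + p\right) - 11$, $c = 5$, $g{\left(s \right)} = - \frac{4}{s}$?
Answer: $4$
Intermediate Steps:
$o{\left(O \right)} = \left(3 + O\right) \left(O - \frac{4}{O}\right)$ ($o{\left(O \right)} = \left(O + 3\right) \left(O - \frac{4}{O}\right) = \left(3 + O\right) \left(O - \frac{4}{O}\right)$)
$Y{\left(r,p \right)} = -11 + p + r$ ($Y{\left(r,p \right)} = \left(p + r\right) - 11 = -11 + p + r$)
$\left(c + Y{\left(8,o{\left(-3 \right)} \right)}\right)^{2} = \left(5 + \left(-11 + \left(-4 + \left(-3\right)^{2} - \frac{12}{-3} + 3 \left(-3\right)\right) + 8\right)\right)^{2} = \left(5 - 3\right)^{2} = 2^{2} = 4$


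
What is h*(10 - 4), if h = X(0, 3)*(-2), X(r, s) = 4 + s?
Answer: -84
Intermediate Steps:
h = -14 (h = (4 + 3)*(-2) = 7*(-2) = -14)
h*(10 - 4) = -14*(10 - 4) = -14*6 = -84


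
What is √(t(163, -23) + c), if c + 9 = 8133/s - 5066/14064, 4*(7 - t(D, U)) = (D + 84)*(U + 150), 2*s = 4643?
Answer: I*√2089644813421699530/16324788 ≈ 88.55*I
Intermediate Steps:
s = 4643/2 (s = (½)*4643 = 4643/2 ≈ 2321.5)
t(D, U) = 7 - (84 + D)*(150 + U)/4 (t(D, U) = 7 - (D + 84)*(U + 150)/4 = 7 - (84 + D)*(150 + U)/4)
c = -191224391/32649576 (c = -9 + (8133/(4643/2) - 5066/14064) = -9 + (8133*(2/4643) - 5066*1/14064) = -9 + (16266/4643 - 2533/7032) = -9 + 102621793/32649576 = -191224391/32649576 ≈ -5.8569)
√(t(163, -23) + c) = √((-3143 - 21*(-23) - 75/2*163 - ¼*163*(-23)) - 191224391/32649576) = √((-3143 + 483 - 12225/2 + 3749/4) - 191224391/32649576) = √(-31341/4 - 191224391/32649576) = √(-256008814745/32649576) = I*√2089644813421699530/16324788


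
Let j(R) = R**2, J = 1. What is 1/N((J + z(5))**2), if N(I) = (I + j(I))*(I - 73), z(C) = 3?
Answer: -1/15504 ≈ -6.4499e-5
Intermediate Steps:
N(I) = (-73 + I)*(I + I**2) (N(I) = (I + I**2)*(I - 73) = (I + I**2)*(-73 + I) = (-73 + I)*(I + I**2))
1/N((J + z(5))**2) = 1/((1 + 3)**2*(-73 + ((1 + 3)**2)**2 - 72*(1 + 3)**2)) = 1/(4**2*(-73 + (4**2)**2 - 72*4**2)) = 1/(16*(-73 + 16**2 - 72*16)) = 1/(16*(-73 + 256 - 1152)) = 1/(16*(-969)) = 1/(-15504) = -1/15504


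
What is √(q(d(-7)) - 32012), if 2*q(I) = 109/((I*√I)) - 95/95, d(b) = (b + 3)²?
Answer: I*√8194982/16 ≈ 178.92*I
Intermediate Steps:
d(b) = (3 + b)²
q(I) = -½ + 109/(2*I^(3/2)) (q(I) = (109/((I*√I)) - 95/95)/2 = (109/(I^(3/2)) - 95*1/95)/2 = (109/I^(3/2) - 1)/2 = (-1 + 109/I^(3/2))/2 = -½ + 109/(2*I^(3/2)))
√(q(d(-7)) - 32012) = √((-½ + 109/(2*((3 - 7)²)^(3/2))) - 32012) = √((-½ + 109/(2*((-4)²)^(3/2))) - 32012) = √((-½ + 109/(2*16^(3/2))) - 32012) = √((-½ + (109/2)*(1/64)) - 32012) = √((-½ + 109/128) - 32012) = √(45/128 - 32012) = √(-4097491/128) = I*√8194982/16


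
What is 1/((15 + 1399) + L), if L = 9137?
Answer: 1/10551 ≈ 9.4778e-5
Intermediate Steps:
1/((15 + 1399) + L) = 1/((15 + 1399) + 9137) = 1/(1414 + 9137) = 1/10551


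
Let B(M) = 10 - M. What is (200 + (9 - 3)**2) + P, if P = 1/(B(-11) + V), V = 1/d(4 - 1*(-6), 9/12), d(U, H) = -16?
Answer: 79076/335 ≈ 236.05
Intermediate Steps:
V = -1/16 (V = 1/(-16) = -1/16 ≈ -0.062500)
P = 16/335 (P = 1/((10 - 1*(-11)) - 1/16) = 1/((10 + 11) - 1/16) = 1/(21 - 1/16) = 1/(335/16) = 16/335 ≈ 0.047761)
(200 + (9 - 3)**2) + P = (200 + (9 - 3)**2) + 16/335 = (200 + 6**2) + 16/335 = (200 + 36) + 16/335 = 236 + 16/335 = 79076/335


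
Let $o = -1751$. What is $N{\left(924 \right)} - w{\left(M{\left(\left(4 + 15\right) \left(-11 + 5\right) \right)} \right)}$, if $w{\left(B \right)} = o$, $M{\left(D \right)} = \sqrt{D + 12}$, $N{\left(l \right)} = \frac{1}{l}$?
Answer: $\frac{1617925}{924} \approx 1751.0$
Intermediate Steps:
$M{\left(D \right)} = \sqrt{12 + D}$
$w{\left(B \right)} = -1751$
$N{\left(924 \right)} - w{\left(M{\left(\left(4 + 15\right) \left(-11 + 5\right) \right)} \right)} = \frac{1}{924} - -1751 = \frac{1}{924} + 1751 = \frac{1617925}{924}$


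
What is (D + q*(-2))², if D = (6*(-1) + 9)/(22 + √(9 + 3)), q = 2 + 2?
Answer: 860263/13924 + 5565*√3/27848 ≈ 62.129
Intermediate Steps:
q = 4
D = 3/(22 + 2*√3) (D = (-6 + 9)/(22 + √12) = 3/(22 + 2*√3) ≈ 0.11781)
(D + q*(-2))² = ((33/236 - 3*√3/236) + 4*(-2))² = ((33/236 - 3*√3/236) - 8)² = (-1855/236 - 3*√3/236)²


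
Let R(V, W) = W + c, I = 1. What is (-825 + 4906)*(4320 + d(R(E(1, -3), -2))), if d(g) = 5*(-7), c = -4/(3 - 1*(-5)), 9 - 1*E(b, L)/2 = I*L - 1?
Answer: 17487085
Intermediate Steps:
E(b, L) = 20 - 2*L (E(b, L) = 18 - 2*(1*L - 1) = 18 - 2*(L - 1) = 18 - 2*(-1 + L) = 18 + (2 - 2*L) = 20 - 2*L)
c = -½ (c = -4/(3 + 5) = -4/8 = -4*⅛ = -½ ≈ -0.50000)
R(V, W) = -½ + W (R(V, W) = W - ½ = -½ + W)
d(g) = -35
(-825 + 4906)*(4320 + d(R(E(1, -3), -2))) = (-825 + 4906)*(4320 - 35) = 4081*4285 = 17487085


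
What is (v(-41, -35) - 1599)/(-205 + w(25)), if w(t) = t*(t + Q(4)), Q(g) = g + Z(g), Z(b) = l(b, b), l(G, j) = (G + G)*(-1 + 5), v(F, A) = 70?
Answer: -139/120 ≈ -1.1583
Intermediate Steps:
l(G, j) = 8*G (l(G, j) = (2*G)*4 = 8*G)
Z(b) = 8*b
Q(g) = 9*g (Q(g) = g + 8*g = 9*g)
w(t) = t*(36 + t) (w(t) = t*(t + 9*4) = t*(t + 36) = t*(36 + t))
(v(-41, -35) - 1599)/(-205 + w(25)) = (70 - 1599)/(-205 + 25*(36 + 25)) = -1529/(-205 + 25*61) = -1529/(-205 + 1525) = -1529/1320 = -1529*1/1320 = -139/120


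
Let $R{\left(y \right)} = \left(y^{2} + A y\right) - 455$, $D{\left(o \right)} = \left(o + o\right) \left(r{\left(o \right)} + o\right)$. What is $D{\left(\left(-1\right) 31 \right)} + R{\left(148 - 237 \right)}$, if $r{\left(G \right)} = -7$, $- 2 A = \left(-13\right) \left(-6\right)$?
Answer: $13293$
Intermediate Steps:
$A = -39$ ($A = - \frac{\left(-13\right) \left(-6\right)}{2} = \left(- \frac{1}{2}\right) 78 = -39$)
$D{\left(o \right)} = 2 o \left(-7 + o\right)$ ($D{\left(o \right)} = \left(o + o\right) \left(-7 + o\right) = 2 o \left(-7 + o\right)$)
$R{\left(y \right)} = -455 + y^{2} - 39 y$ ($R{\left(y \right)} = \left(y^{2} - 39 y\right) - 455 = -455 + y^{2} - 39 y$)
$D{\left(\left(-1\right) 31 \right)} + R{\left(148 - 237 \right)} = 2 \left(\left(-1\right) 31\right) \left(-7 - 31\right) - \left(455 - \left(148 - 237\right)^{2} + 39 \left(148 - 237\right)\right) = 2 \left(-31\right) \left(-7 - 31\right) - \left(455 - \left(148 - 237\right)^{2} + 39 \left(148 - 237\right)\right) = 2 \left(-31\right) \left(-38\right) - \left(-3016 - 7921\right) = 2356 + \left(-455 + 7921 + 3471\right) = 2356 + 10937 = 13293$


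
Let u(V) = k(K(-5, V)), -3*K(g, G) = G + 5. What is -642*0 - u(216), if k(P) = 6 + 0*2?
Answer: -6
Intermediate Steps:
K(g, G) = -5/3 - G/3 (K(g, G) = -(G + 5)/3 = -(5 + G)/3 = -5/3 - G/3)
k(P) = 6 (k(P) = 6 + 0 = 6)
u(V) = 6
-642*0 - u(216) = -642*0 - 1*6 = 0 - 6 = -6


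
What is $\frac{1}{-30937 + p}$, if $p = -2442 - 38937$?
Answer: $- \frac{1}{72316} \approx -1.3828 \cdot 10^{-5}$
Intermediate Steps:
$p = -41379$
$\frac{1}{-30937 + p} = \frac{1}{-30937 - 41379} = \frac{1}{-72316} = - \frac{1}{72316}$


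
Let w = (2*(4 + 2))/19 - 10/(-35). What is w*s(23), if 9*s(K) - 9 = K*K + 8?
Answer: 3172/57 ≈ 55.649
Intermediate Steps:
s(K) = 17/9 + K²/9 (s(K) = 1 + (K*K + 8)/9 = 1 + (K² + 8)/9 = 1 + (8 + K²)/9 = 1 + (8/9 + K²/9) = 17/9 + K²/9)
w = 122/133 (w = (2*6)*(1/19) - 10*(-1/35) = 12*(1/19) + 2/7 = 12/19 + 2/7 = 122/133 ≈ 0.91729)
w*s(23) = 122*(17/9 + (⅑)*23²)/133 = 122*(17/9 + (⅑)*529)/133 = 122*(17/9 + 529/9)/133 = (122/133)*(182/3) = 3172/57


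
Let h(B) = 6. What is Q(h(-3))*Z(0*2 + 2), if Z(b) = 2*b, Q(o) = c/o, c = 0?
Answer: 0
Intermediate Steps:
Q(o) = 0 (Q(o) = 0/o = 0)
Q(h(-3))*Z(0*2 + 2) = 0*(2*(0*2 + 2)) = 0*(2*(0 + 2)) = 0*(2*2) = 0*4 = 0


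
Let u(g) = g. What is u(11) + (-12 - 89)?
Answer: -90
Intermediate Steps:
u(11) + (-12 - 89) = 11 + (-12 - 89) = 11 - 101 = -90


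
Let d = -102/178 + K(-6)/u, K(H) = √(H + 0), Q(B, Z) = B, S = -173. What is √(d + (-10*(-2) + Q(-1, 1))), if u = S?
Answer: √(4368436840 - 1370333*I*√6)/15397 ≈ 4.2927 - 0.0016492*I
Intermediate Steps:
u = -173
K(H) = √H
d = -51/89 - I*√6/173 (d = -102/178 + √(-6)/(-173) = -102*1/178 + (I*√6)*(-1/173) = -51/89 - I*√6/173 ≈ -0.57303 - 0.014159*I)
√(d + (-10*(-2) + Q(-1, 1))) = √((-51/89 - I*√6/173) + (-10*(-2) - 1)) = √((-51/89 - I*√6/173) + (20 - 1)) = √((-51/89 - I*√6/173) + 19) = √(1640/89 - I*√6/173)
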